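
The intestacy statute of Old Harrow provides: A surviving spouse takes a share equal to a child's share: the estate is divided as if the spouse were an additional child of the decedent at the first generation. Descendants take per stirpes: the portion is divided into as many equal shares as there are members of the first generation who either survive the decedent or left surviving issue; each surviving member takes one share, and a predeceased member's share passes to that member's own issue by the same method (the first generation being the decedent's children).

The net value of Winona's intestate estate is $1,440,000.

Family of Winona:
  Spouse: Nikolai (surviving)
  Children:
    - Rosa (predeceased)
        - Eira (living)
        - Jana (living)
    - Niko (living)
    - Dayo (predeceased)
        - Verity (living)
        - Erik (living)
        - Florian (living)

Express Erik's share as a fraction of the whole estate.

Erik receives 1/12 of the estate.

The spouse counts as an additional share at the children's level, so there are 4 primary shares of $360,000. Nikolai takes one such share ($360,000).
The children's combined portion ($1,080,000) is divided into 3 shares of $360,000: Niko takes $360,000; Rosa's $360,000 share passes to Rosa's issue; Dayo's $360,000 share passes to Dayo's issue.
Rosa's share ($360,000) is divided into 2 shares of $180,000: Eira and Jana each take $180,000.
Dayo's share ($360,000) is divided into 3 shares of $120,000: Verity, Erik, and Florian each take $120,000.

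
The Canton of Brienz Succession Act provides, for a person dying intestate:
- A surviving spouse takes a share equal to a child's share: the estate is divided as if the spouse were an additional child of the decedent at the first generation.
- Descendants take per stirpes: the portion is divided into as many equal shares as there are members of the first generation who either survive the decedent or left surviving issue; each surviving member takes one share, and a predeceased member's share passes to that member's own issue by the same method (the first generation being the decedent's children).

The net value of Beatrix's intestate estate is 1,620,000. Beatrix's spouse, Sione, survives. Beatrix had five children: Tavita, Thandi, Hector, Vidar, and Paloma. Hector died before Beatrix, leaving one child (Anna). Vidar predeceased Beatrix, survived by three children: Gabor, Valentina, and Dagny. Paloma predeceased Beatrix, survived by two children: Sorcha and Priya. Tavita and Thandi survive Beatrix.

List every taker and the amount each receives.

Sione: 270,000; Tavita: 270,000; Thandi: 270,000; Anna: 270,000; Gabor: 90,000; Valentina: 90,000; Dagny: 90,000; Sorcha: 135,000; Priya: 135,000

The spouse counts as an additional share at the children's level, so there are 6 primary shares of 270,000. Sione takes one such share (270,000).
The children's combined portion (1,350,000) is divided into 5 shares of 270,000: Tavita and Thandi each take 270,000; Hector's 270,000 share passes to Hector's issue; Vidar's 270,000 share passes to Vidar's issue; Paloma's 270,000 share passes to Paloma's issue.
Hector's share (270,000) passes entirely to Anna.
Vidar's share (270,000) is divided into 3 shares of 90,000: Gabor, Valentina, and Dagny each take 90,000.
Paloma's share (270,000) is divided into 2 shares of 135,000: Sorcha and Priya each take 135,000.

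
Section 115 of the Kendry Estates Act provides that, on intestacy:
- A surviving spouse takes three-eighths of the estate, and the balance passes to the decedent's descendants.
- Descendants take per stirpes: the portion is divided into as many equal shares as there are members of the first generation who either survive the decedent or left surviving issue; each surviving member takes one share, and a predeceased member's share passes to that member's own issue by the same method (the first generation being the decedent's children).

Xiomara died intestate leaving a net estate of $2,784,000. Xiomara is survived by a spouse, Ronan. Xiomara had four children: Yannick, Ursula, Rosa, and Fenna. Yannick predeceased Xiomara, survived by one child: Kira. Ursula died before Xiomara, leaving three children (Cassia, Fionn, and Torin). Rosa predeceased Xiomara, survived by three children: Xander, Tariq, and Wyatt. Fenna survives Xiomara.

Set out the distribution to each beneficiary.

Ronan takes three-eighths of $2,784,000 = $1,044,000. The remaining $1,740,000 passes to the descendants.
The descendants' portion ($1,740,000) is divided into 4 shares of $435,000: Fenna takes $435,000; Yannick's $435,000 share passes to Yannick's issue; Ursula's $435,000 share passes to Ursula's issue; Rosa's $435,000 share passes to Rosa's issue.
Yannick's share ($435,000) passes entirely to Kira.
Ursula's share ($435,000) is divided into 3 shares of $145,000: Cassia, Fionn, and Torin each take $145,000.
Rosa's share ($435,000) is divided into 3 shares of $145,000: Xander, Tariq, and Wyatt each take $145,000.

Ronan: $1,044,000; Kira: $435,000; Cassia: $145,000; Fionn: $145,000; Torin: $145,000; Xander: $145,000; Tariq: $145,000; Wyatt: $145,000; Fenna: $435,000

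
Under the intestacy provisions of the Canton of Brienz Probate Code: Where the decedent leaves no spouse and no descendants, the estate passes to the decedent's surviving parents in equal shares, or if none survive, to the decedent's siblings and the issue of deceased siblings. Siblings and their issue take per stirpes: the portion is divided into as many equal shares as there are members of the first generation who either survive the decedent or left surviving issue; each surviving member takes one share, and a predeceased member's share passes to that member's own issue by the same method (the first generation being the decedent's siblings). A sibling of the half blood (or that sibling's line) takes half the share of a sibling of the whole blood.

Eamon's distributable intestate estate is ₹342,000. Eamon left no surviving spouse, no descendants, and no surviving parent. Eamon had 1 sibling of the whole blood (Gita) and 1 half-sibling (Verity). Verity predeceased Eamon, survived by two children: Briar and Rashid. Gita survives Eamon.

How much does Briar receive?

Briar receives ₹57,000.

The entire ₹342,000 passes to the siblings and their issue.
Counting each half-blood sibling's line as half a unit, there are 3/2 units in ₹342,000, so one unit is ₹228,000. Whole-blood lines (Gita) take ₹228,000 each; half-blood lines (Verity) take ₹114,000 each.
Verity's share (₹114,000) is divided into 2 shares of ₹57,000: Briar and Rashid each take ₹57,000.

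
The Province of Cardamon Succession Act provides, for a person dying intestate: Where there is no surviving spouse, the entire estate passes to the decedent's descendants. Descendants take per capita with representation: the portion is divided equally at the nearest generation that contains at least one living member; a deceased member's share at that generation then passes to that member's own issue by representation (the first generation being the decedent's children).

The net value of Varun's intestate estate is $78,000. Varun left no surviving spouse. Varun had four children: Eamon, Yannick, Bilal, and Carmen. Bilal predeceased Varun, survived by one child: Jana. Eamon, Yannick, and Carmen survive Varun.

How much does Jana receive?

The entire $78,000 passes to the descendants.
That amount ($78,000) is divided into 4 shares of $19,500: Eamon, Yannick, and Carmen each take $19,500; Bilal's $19,500 share passes to Bilal's issue.
Bilal's share ($19,500) passes entirely to Jana.

Jana receives $19,500.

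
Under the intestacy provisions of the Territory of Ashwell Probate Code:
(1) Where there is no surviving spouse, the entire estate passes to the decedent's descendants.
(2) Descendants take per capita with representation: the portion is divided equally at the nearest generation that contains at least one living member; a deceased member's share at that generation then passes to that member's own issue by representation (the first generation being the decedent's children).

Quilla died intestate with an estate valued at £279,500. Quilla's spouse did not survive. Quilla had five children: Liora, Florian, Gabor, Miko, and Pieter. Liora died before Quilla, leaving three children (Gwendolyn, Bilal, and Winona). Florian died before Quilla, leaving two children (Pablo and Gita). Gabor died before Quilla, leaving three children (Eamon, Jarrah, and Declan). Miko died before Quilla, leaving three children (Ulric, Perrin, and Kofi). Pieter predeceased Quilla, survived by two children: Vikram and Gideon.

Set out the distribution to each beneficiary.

The entire £279,500 passes to the descendants.
No child survives, so the initial division is made at the grandchildren's generation.
That amount (£279,500) is divided into 13 shares of £21,500: Gwendolyn, Bilal, Winona, Pablo, Gita, Eamon, Jarrah, Declan, Ulric, Perrin, Kofi, Vikram, and Gideon each take £21,500.

Gwendolyn: £21,500; Bilal: £21,500; Winona: £21,500; Pablo: £21,500; Gita: £21,500; Eamon: £21,500; Jarrah: £21,500; Declan: £21,500; Ulric: £21,500; Perrin: £21,500; Kofi: £21,500; Vikram: £21,500; Gideon: £21,500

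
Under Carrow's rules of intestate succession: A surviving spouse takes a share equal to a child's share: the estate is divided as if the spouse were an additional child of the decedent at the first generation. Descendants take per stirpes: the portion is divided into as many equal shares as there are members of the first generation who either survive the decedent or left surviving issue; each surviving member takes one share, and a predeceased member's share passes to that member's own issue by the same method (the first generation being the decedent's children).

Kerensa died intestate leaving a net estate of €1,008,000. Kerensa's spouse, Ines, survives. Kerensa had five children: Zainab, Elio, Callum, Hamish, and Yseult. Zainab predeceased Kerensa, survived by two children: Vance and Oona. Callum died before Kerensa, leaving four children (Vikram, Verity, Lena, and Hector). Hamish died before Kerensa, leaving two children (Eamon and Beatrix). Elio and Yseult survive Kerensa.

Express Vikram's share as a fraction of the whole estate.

The spouse counts as an additional share at the children's level, so there are 6 primary shares of €168,000. Ines takes one such share (€168,000).
The children's combined portion (€840,000) is divided into 5 shares of €168,000: Elio and Yseult each take €168,000; Zainab's €168,000 share passes to Zainab's issue; Callum's €168,000 share passes to Callum's issue; Hamish's €168,000 share passes to Hamish's issue.
Zainab's share (€168,000) is divided into 2 shares of €84,000: Vance and Oona each take €84,000.
Callum's share (€168,000) is divided into 4 shares of €42,000: Vikram, Verity, Lena, and Hector each take €42,000.
Hamish's share (€168,000) is divided into 2 shares of €84,000: Eamon and Beatrix each take €84,000.

Vikram receives 1/24 of the estate.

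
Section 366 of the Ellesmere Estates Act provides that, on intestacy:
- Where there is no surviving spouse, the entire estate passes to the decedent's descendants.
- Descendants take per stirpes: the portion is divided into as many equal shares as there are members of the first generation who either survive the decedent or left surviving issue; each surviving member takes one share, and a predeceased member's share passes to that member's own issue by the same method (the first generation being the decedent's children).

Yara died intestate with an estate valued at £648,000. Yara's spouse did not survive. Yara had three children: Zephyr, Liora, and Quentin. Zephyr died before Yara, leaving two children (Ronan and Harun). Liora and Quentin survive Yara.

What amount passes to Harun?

Harun receives £108,000.

The entire £648,000 passes to the descendants.
That amount (£648,000) is divided into 3 shares of £216,000: Liora and Quentin each take £216,000; Zephyr's £216,000 share passes to Zephyr's issue.
Zephyr's share (£216,000) is divided into 2 shares of £108,000: Ronan and Harun each take £108,000.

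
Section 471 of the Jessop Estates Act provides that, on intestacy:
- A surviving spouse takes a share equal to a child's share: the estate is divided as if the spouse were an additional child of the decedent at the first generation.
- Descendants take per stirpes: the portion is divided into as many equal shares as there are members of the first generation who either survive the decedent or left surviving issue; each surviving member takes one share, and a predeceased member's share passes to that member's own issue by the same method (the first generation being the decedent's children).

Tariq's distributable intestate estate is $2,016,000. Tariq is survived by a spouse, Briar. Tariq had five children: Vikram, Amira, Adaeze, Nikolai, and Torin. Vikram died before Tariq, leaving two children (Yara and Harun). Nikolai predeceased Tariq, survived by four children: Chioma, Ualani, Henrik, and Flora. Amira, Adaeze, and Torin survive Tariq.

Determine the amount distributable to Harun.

Harun receives $168,000.

The spouse counts as an additional share at the children's level, so there are 6 primary shares of $336,000. Briar takes one such share ($336,000).
The children's combined portion ($1,680,000) is divided into 5 shares of $336,000: Amira, Adaeze, and Torin each take $336,000; Vikram's $336,000 share passes to Vikram's issue; Nikolai's $336,000 share passes to Nikolai's issue.
Vikram's share ($336,000) is divided into 2 shares of $168,000: Yara and Harun each take $168,000.
Nikolai's share ($336,000) is divided into 4 shares of $84,000: Chioma, Ualani, Henrik, and Flora each take $84,000.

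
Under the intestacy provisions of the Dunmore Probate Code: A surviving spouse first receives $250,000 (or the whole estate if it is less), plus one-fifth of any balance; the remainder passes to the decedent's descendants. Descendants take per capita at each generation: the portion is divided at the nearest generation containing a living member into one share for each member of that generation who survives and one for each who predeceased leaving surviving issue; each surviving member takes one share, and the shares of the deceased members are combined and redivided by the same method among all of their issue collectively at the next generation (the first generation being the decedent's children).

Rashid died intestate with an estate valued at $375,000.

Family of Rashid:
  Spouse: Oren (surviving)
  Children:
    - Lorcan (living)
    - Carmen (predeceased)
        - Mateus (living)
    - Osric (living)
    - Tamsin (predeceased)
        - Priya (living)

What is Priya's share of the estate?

Priya receives $25,000.

Oren first takes $250,000, leaving a balance of $125,000. Oren then takes one-fifth of the balance ($25,000), for a total of $275,000. The remaining $100,000 passes to the descendants.
The descendants' portion ($100,000) is divided at the children's generation into 4 shares of $25,000. Lorcan and Osric each take $25,000. The 2 shares of the deceased (Carmen and Tamsin) are combined into a pool of $50,000.
That pool ($50,000) is divided at the grandchildren's generation equally among Mateus and Priya: $25,000 each.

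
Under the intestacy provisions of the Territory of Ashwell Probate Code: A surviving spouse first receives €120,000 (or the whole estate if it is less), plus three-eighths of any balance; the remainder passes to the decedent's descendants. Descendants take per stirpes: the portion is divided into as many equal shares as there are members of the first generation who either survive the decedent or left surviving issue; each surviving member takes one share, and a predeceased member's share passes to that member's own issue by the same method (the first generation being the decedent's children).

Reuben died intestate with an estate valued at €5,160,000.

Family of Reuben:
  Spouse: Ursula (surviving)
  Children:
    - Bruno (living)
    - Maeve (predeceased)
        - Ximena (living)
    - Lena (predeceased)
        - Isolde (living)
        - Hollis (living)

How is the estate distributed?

Ursula: €2,010,000; Bruno: €1,050,000; Ximena: €1,050,000; Isolde: €525,000; Hollis: €525,000

Ursula first takes €120,000, leaving a balance of €5,040,000. Ursula then takes three-eighths of the balance (€1,890,000), for a total of €2,010,000. The remaining €3,150,000 passes to the descendants.
The descendants' portion (€3,150,000) is divided into 3 shares of €1,050,000: Bruno takes €1,050,000; Maeve's €1,050,000 share passes to Maeve's issue; Lena's €1,050,000 share passes to Lena's issue.
Maeve's share (€1,050,000) passes entirely to Ximena.
Lena's share (€1,050,000) is divided into 2 shares of €525,000: Isolde and Hollis each take €525,000.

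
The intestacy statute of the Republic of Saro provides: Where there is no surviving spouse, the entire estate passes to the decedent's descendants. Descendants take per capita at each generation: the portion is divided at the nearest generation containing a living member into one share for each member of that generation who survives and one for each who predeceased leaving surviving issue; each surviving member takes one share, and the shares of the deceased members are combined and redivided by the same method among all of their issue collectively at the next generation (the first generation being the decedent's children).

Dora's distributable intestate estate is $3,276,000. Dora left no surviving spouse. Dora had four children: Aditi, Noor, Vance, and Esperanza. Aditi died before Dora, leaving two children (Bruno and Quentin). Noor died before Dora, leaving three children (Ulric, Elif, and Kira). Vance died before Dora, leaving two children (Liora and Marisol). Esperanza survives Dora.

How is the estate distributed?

Bruno: $351,000; Quentin: $351,000; Ulric: $351,000; Elif: $351,000; Kira: $351,000; Liora: $351,000; Marisol: $351,000; Esperanza: $819,000

The entire $3,276,000 passes to the descendants.
That amount ($3,276,000) is divided at the children's generation into 4 shares of $819,000. Esperanza takes $819,000. The 3 shares of the deceased (Aditi, Noor, and Vance) are combined into a pool of $2,457,000.
That pool ($2,457,000) is divided at the grandchildren's generation equally among Bruno, Quentin, Ulric, Elif, Kira, Liora, and Marisol: $351,000 each.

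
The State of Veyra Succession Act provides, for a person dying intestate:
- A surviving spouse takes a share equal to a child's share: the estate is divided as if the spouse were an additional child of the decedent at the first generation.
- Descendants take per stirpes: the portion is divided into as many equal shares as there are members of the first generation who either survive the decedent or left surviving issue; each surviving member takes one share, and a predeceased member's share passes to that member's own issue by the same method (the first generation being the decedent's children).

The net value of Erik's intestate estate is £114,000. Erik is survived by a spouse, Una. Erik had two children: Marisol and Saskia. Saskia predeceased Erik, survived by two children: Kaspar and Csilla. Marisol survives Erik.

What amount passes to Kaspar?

The spouse counts as an additional share at the children's level, so there are 3 primary shares of £38,000. Una takes one such share (£38,000).
The children's combined portion (£76,000) is divided into 2 shares of £38,000: Marisol takes £38,000; Saskia's £38,000 share passes to Saskia's issue.
Saskia's share (£38,000) is divided into 2 shares of £19,000: Kaspar and Csilla each take £19,000.

Kaspar receives £19,000.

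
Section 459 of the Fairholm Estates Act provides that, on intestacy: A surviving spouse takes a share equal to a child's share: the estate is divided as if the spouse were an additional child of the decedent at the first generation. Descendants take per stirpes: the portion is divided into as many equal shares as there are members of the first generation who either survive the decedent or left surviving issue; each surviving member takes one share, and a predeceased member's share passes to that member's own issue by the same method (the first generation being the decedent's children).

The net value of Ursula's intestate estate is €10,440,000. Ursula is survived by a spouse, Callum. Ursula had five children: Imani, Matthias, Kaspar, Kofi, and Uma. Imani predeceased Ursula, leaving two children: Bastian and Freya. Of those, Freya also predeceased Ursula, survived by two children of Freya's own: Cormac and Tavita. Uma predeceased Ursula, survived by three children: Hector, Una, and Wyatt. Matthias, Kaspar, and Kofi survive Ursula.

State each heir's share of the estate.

Callum: €1,740,000; Bastian: €870,000; Cormac: €435,000; Tavita: €435,000; Matthias: €1,740,000; Kaspar: €1,740,000; Kofi: €1,740,000; Hector: €580,000; Una: €580,000; Wyatt: €580,000

The spouse counts as an additional share at the children's level, so there are 6 primary shares of €1,740,000. Callum takes one such share (€1,740,000).
The children's combined portion (€8,700,000) is divided into 5 shares of €1,740,000: Matthias, Kaspar, and Kofi each take €1,740,000; Imani's €1,740,000 share passes to Imani's issue; Uma's €1,740,000 share passes to Uma's issue.
Imani's share (€1,740,000) is divided into 2 shares of €870,000: Bastian takes €870,000; Freya's €870,000 share passes to Freya's issue.
Freya's share (€870,000) is divided into 2 shares of €435,000: Cormac and Tavita each take €435,000.
Uma's share (€1,740,000) is divided into 3 shares of €580,000: Hector, Una, and Wyatt each take €580,000.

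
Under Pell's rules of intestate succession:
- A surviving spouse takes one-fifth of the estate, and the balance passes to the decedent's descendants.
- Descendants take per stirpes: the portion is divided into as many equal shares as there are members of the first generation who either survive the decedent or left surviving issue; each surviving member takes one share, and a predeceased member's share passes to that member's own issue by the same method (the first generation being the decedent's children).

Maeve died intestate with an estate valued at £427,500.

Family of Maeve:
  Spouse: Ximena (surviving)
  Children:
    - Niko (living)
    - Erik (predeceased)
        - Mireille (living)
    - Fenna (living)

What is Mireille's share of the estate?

Ximena takes one-fifth of £427,500 = £85,500. The remaining £342,000 passes to the descendants.
The descendants' portion (£342,000) is divided into 3 shares of £114,000: Niko and Fenna each take £114,000; Erik's £114,000 share passes to Erik's issue.
Erik's share (£114,000) passes entirely to Mireille.

Mireille receives £114,000.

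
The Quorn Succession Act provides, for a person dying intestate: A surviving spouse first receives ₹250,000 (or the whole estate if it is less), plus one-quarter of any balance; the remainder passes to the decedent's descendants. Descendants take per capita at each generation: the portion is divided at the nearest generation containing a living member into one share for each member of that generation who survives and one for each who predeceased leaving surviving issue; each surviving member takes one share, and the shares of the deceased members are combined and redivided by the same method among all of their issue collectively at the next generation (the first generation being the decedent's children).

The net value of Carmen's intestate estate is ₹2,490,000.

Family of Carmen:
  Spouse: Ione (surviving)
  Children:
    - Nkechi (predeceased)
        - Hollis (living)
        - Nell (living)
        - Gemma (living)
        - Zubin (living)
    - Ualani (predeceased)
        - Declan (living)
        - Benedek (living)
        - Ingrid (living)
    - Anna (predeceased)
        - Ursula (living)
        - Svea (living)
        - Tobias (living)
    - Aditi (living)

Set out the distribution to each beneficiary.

Ione: ₹810,000; Hollis: ₹126,000; Nell: ₹126,000; Gemma: ₹126,000; Zubin: ₹126,000; Declan: ₹126,000; Benedek: ₹126,000; Ingrid: ₹126,000; Ursula: ₹126,000; Svea: ₹126,000; Tobias: ₹126,000; Aditi: ₹420,000

Ione first takes ₹250,000, leaving a balance of ₹2,240,000. Ione then takes one-quarter of the balance (₹560,000), for a total of ₹810,000. The remaining ₹1,680,000 passes to the descendants.
The descendants' portion (₹1,680,000) is divided at the children's generation into 4 shares of ₹420,000. Aditi takes ₹420,000. The 3 shares of the deceased (Nkechi, Ualani, and Anna) are combined into a pool of ₹1,260,000.
That pool (₹1,260,000) is divided at the grandchildren's generation equally among Hollis, Nell, Gemma, Zubin, Declan, Benedek, Ingrid, Ursula, Svea, and Tobias: ₹126,000 each.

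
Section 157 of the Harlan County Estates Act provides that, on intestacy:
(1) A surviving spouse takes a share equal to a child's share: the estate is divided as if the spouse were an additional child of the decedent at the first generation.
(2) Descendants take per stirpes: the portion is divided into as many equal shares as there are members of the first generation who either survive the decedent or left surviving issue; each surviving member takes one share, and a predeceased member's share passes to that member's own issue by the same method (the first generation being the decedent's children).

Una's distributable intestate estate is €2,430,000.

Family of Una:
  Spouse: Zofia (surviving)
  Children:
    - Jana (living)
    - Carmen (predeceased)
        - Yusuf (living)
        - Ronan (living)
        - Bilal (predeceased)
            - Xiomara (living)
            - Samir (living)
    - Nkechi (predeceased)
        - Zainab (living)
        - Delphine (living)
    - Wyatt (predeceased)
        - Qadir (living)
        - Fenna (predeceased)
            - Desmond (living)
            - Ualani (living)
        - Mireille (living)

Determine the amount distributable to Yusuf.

Yusuf receives €162,000.

The spouse counts as an additional share at the children's level, so there are 5 primary shares of €486,000. Zofia takes one such share (€486,000).
The children's combined portion (€1,944,000) is divided into 4 shares of €486,000: Jana takes €486,000; Carmen's €486,000 share passes to Carmen's issue; Nkechi's €486,000 share passes to Nkechi's issue; Wyatt's €486,000 share passes to Wyatt's issue.
Carmen's share (€486,000) is divided into 3 shares of €162,000: Yusuf and Ronan each take €162,000; Bilal's €162,000 share passes to Bilal's issue.
Bilal's share (€162,000) is divided into 2 shares of €81,000: Xiomara and Samir each take €81,000.
Nkechi's share (€486,000) is divided into 2 shares of €243,000: Zainab and Delphine each take €243,000.
Wyatt's share (€486,000) is divided into 3 shares of €162,000: Qadir and Mireille each take €162,000; Fenna's €162,000 share passes to Fenna's issue.
Fenna's share (€162,000) is divided into 2 shares of €81,000: Desmond and Ualani each take €81,000.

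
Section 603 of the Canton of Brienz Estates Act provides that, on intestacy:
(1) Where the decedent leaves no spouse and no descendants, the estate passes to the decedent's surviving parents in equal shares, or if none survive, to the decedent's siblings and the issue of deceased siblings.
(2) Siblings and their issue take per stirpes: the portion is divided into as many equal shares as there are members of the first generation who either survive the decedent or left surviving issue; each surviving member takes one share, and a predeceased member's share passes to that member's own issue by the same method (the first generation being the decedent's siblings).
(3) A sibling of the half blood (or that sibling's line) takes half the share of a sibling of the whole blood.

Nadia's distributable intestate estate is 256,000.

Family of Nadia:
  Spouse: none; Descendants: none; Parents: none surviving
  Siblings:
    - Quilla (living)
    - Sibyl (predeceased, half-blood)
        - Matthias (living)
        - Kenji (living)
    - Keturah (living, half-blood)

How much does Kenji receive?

The entire 256,000 passes to the siblings and their issue.
Counting each half-blood sibling's line as half a unit, there are 2 units in 256,000, so one unit is 128,000. Whole-blood lines (Quilla) take 128,000 each; half-blood lines (Sibyl and Keturah) take 64,000 each.
Sibyl's share (64,000) is divided into 2 shares of 32,000: Matthias and Kenji each take 32,000.

Kenji receives 32,000.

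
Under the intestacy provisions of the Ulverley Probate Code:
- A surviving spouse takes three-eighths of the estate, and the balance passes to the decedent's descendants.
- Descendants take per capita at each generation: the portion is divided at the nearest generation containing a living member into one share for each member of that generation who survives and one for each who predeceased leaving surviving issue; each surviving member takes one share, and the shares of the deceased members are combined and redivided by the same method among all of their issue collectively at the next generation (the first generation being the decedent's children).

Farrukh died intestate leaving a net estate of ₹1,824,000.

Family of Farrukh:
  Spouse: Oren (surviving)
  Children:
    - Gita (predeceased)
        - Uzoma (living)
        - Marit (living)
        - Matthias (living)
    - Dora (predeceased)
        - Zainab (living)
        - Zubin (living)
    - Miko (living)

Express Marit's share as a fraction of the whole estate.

Oren takes three-eighths of ₹1,824,000 = ₹684,000. The remaining ₹1,140,000 passes to the descendants.
The descendants' portion (₹1,140,000) is divided at the children's generation into 3 shares of ₹380,000. Miko takes ₹380,000. The 2 shares of the deceased (Gita and Dora) are combined into a pool of ₹760,000.
That pool (₹760,000) is divided at the grandchildren's generation equally among Uzoma, Marit, Matthias, Zainab, and Zubin: ₹152,000 each.

Marit receives 1/12 of the estate.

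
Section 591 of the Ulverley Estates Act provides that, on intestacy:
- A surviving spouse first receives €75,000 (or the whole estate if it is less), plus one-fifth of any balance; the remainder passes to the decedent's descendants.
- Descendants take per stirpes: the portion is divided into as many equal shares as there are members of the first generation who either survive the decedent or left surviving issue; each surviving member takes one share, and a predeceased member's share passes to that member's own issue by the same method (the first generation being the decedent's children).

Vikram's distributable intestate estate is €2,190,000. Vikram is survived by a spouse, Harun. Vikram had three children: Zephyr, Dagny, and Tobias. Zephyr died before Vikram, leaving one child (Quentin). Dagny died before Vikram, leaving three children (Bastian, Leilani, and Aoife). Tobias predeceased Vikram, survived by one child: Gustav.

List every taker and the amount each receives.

Harun: €498,000; Quentin: €564,000; Bastian: €188,000; Leilani: €188,000; Aoife: €188,000; Gustav: €564,000

Harun first takes €75,000, leaving a balance of €2,115,000. Harun then takes one-fifth of the balance (€423,000), for a total of €498,000. The remaining €1,692,000 passes to the descendants.
The descendants' portion (€1,692,000) is divided into 3 shares of €564,000: Zephyr's €564,000 share passes to Zephyr's issue; Dagny's €564,000 share passes to Dagny's issue; Tobias's €564,000 share passes to Tobias's issue.
Zephyr's share (€564,000) passes entirely to Quentin.
Dagny's share (€564,000) is divided into 3 shares of €188,000: Bastian, Leilani, and Aoife each take €188,000.
Tobias's share (€564,000) passes entirely to Gustav.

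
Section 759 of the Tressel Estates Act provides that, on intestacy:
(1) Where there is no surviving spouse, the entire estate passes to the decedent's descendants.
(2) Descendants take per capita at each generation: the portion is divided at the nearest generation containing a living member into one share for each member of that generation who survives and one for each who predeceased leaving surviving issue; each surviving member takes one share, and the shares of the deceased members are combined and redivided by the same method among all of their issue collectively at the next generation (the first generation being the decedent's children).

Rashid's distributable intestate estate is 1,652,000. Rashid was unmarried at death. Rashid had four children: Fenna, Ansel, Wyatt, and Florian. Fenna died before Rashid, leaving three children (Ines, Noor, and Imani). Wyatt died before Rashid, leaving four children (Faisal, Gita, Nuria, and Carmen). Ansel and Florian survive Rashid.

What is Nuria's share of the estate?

The entire 1,652,000 passes to the descendants.
That amount (1,652,000) is divided at the children's generation into 4 shares of 413,000. Ansel and Florian each take 413,000. The 2 shares of the deceased (Fenna and Wyatt) are combined into a pool of 826,000.
That pool (826,000) is divided at the grandchildren's generation equally among Ines, Noor, Imani, Faisal, Gita, Nuria, and Carmen: 118,000 each.

Nuria receives 118,000.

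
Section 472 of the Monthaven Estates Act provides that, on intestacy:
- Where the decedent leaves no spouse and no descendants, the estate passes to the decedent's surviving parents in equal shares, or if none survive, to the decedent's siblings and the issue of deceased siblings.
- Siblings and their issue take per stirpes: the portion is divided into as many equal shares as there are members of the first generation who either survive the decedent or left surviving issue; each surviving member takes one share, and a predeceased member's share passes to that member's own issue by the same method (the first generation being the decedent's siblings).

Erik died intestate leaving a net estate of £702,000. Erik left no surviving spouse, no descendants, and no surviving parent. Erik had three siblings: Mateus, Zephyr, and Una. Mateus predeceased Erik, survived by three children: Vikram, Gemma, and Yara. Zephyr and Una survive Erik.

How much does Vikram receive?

Vikram receives £78,000.

The entire £702,000 passes to the siblings and their issue.
That amount (£702,000) is divided into 3 shares of £234,000: Zephyr and Una each take £234,000; Mateus's £234,000 share passes to Mateus's issue.
Mateus's share (£234,000) is divided into 3 shares of £78,000: Vikram, Gemma, and Yara each take £78,000.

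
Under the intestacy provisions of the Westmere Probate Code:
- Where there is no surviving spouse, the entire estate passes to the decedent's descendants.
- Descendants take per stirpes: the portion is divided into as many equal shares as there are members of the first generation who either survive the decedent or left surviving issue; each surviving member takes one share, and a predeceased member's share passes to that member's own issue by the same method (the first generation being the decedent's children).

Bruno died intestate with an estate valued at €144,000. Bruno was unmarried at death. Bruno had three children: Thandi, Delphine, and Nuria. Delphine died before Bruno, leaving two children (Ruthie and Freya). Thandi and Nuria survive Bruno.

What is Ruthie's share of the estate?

The entire €144,000 passes to the descendants.
That amount (€144,000) is divided into 3 shares of €48,000: Thandi and Nuria each take €48,000; Delphine's €48,000 share passes to Delphine's issue.
Delphine's share (€48,000) is divided into 2 shares of €24,000: Ruthie and Freya each take €24,000.

Ruthie receives €24,000.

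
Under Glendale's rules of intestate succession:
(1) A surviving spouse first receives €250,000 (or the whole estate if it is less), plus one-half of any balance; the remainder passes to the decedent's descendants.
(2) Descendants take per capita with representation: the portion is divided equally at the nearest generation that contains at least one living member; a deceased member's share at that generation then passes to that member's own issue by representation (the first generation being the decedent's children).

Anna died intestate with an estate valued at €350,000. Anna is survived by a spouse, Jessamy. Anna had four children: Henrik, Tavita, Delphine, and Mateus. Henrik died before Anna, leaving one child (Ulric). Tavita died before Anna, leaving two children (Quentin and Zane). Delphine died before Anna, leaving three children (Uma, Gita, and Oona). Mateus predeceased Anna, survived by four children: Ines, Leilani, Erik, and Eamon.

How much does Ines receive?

Ines receives €5,000.

Jessamy first takes €250,000, leaving a balance of €100,000. Jessamy then takes one-half of the balance (€50,000), for a total of €300,000. The remaining €50,000 passes to the descendants.
No child survives, so the initial division is made at the grandchildren's generation.
The descendants' portion (€50,000) is divided into 10 shares of €5,000: Ulric, Quentin, Zane, Uma, Gita, Oona, Ines, Leilani, Erik, and Eamon each take €5,000.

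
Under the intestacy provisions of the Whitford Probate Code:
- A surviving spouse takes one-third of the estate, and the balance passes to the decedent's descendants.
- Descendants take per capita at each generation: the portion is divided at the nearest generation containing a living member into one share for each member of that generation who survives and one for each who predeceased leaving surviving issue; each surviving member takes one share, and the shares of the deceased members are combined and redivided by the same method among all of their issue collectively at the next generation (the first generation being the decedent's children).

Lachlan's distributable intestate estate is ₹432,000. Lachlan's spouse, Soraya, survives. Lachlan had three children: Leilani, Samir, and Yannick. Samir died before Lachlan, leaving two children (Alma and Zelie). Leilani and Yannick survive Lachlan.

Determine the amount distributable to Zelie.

Soraya takes one-third of ₹432,000 = ₹144,000. The remaining ₹288,000 passes to the descendants.
The descendants' portion (₹288,000) is divided at the children's generation into 3 shares of ₹96,000. Leilani and Yannick each take ₹96,000. The remaining share for the deceased Samir (₹96,000) is carried to the next generation.
That pool (₹96,000) is divided at the grandchildren's generation equally among Alma and Zelie: ₹48,000 each.

Zelie receives ₹48,000.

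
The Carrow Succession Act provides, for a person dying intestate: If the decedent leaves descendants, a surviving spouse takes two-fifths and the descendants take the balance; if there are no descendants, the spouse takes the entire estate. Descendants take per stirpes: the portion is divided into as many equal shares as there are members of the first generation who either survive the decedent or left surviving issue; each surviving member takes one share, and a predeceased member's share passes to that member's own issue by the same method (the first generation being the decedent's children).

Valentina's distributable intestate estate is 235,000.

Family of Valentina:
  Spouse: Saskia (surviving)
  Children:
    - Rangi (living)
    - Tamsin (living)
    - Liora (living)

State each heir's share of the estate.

Saskia: 94,000; Rangi: 47,000; Tamsin: 47,000; Liora: 47,000

Saskia takes two-fifths of 235,000 = 94,000. The remaining 141,000 passes to the descendants.
The descendants' portion (141,000) is divided into 3 shares of 47,000: Rangi, Tamsin, and Liora each take 47,000.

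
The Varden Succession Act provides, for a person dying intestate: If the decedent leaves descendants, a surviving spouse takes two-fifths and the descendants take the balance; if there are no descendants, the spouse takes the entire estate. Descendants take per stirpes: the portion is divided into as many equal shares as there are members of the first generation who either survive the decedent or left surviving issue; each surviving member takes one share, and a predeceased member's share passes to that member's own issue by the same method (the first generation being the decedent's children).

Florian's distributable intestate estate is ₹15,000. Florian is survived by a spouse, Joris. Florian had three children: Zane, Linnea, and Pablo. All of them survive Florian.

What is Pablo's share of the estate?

Joris takes two-fifths of ₹15,000 = ₹6,000. The remaining ₹9,000 passes to the descendants.
The descendants' portion (₹9,000) is divided into 3 shares of ₹3,000: Zane, Linnea, and Pablo each take ₹3,000.

Pablo receives ₹3,000.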